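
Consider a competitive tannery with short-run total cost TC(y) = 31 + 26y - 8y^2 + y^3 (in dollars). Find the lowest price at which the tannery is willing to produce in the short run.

Short-run supply begins at min AVC. From VC = 26y - 8y^2 + y^3, AVC = 26 - 8y + y^2.
At the minimum of AVC, MC = AVC. MC = 26 - 16y + 3y^2; setting MC = AVC gives 2y^2 - 8y = 0, so y = 4. min AVC = 10.
For P < $10 the firm produces nothing.

$10 per unit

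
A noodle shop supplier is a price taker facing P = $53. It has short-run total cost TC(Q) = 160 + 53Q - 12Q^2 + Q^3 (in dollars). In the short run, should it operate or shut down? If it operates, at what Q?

Produce at Q = 8

From TC, MC = TC'(Q) = 53 - 24Q + 3Q^2 and AVC = VC/Q = 53 - 12Q + Q^2.
The AVC parabola has its vertex at Q = 12/2 = 6, where AVC = 53 - 12·6 + 6^2 = $17.
P = $53 exceeds min AVC = $17, so the firm stays open.
P = MC gives -24Q + 3Q^2 = 0, with roots 0 and 8. Take the larger (rising MC): Q* = 8.
Check: AVC at Q = 8 is $21 ≤ P, so revenue covers variable cost.
Profit = P·Q − TC = 53·8 − 328 = $96.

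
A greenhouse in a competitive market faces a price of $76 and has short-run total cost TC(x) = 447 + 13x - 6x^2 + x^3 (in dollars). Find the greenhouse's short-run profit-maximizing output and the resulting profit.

Profit = -$55 at x = 7

AVC = 13 - 6x + x^2; min AVC = $4 at x = 3. Since P = $76 ≥ min AVC, the firm produces.
With MC = 13 - 12x + 3x^2, P = MC on the upward-sloping part at x* = 7.
TR = 76·7 = 532. TC = 447 + 140 = 587. Profit = 532 − 587 = -$55.
That loss of $55 beats the $447 the firm would lose by shutting down; producing recovers $392 of fixed cost.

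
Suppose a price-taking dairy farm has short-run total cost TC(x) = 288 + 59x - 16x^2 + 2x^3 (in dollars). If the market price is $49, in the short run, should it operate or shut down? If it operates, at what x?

From TC, MC = TC'(x) = 59 - 32x + 6x^2 and AVC = VC/x = 59 - 16x + 2x^2.
AVC is minimized where dAVC/dx = -16 + 4x = 0, at x = 4; min AVC = 59 - 16·4 + 2·4^2 = $27.
P = $49 exceeds min AVC = $27, so the firm stays open.
Set P = MC: 49 = 59 - 32x + 6x^2 → 10 - 32x + 6x^2 = 0. The roots are x = 1/3 and x = 5; the profit-maximizing output is on the rising part of MC, so x* = 5.
Check: AVC at x = 5 is $29 ≤ P, so revenue covers variable cost.
Profit = P·x − TC = 49·5 − 433 = -$188, a loss, but smaller than the $288 fixed cost the firm would lose by shutting down.

Produce at x = 5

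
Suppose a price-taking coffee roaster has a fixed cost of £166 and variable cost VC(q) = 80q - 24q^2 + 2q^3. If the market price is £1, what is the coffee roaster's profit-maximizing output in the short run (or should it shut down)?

Shut down

From TC, MC = TC'(q) = 80 - 48q + 6q^2 and AVC = VC/q = 80 - 24q + 2q^2.
The AVC parabola has its vertex at q = 24/4 = 6, where AVC = 80 - 24·6 + 2·6^2 = £8.
P = £1 lies below min AVC = £8; no output level covers variable cost.
The firm minimizes its loss by shutting down and losing only its fixed cost of £166.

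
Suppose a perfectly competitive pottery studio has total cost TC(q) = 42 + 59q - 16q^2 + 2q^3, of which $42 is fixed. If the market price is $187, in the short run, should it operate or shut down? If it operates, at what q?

Variable cost is VC = 59q - 16q^2 + 2q^3, so AVC = VC/q = 59 - 16q + 2q^2 and MC = dTC/dq = 59 - 32q + 6q^2.
AVC is minimized where dAVC/dq = -16 + 4q = 0, at q = 4; min AVC = 59 - 16·4 + 2·4^2 = $27.
Since P = $187 ≥ min AVC = $27, price covers variable cost and the firm should produce.
P = MC gives -128 - 32q + 6q^2 = 0, with roots -8/3 and 8. Take the larger (rising MC): q* = 8.
Check: AVC at q = 8 is $59 ≤ P, so revenue covers variable cost.
Profit = P·q − TC = 187·8 − 514 = $982.

Produce at q = 8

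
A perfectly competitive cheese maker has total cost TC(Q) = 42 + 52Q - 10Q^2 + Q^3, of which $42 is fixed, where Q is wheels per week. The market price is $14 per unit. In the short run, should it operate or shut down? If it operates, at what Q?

Strip out fixed cost: VC = 52Q - 10Q^2 + Q^3. Then AVC = 52 - 10Q + Q^2 and MC = 52 - 20Q + 3Q^2.
The AVC parabola has its vertex at Q = 10/2 = 5, where AVC = 52 - 10·5 + 5^2 = $27.
With P < min AVC ($14 < $27), every unit sold adds to the loss.
Best response: produce nothing and absorb the $42 fixed cost.

Shut down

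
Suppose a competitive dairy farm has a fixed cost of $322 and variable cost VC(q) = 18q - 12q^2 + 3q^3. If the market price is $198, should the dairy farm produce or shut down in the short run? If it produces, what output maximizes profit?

Strip out fixed cost: VC = 18q - 12q^2 + 3q^3. Then AVC = 18 - 12q + 3q^2 and MC = 18 - 24q + 9q^2.
The AVC parabola has its vertex at q = 12/6 = 2, where AVC = 18 - 12·2 + 3·2^2 = $6.
P = $198 exceeds min AVC = $6, so the firm stays open.
Solving P = MC: -180 - 24q + 9q^2 = 0 ⇒ q = -10/3 or 6. On the upward-sloping branch, q* = 6.
Check: AVC at q = 6 is $54 ≤ P, so revenue covers variable cost.
Profit = P·q − TC = 198·6 − 646 = $542.

Produce at q = 6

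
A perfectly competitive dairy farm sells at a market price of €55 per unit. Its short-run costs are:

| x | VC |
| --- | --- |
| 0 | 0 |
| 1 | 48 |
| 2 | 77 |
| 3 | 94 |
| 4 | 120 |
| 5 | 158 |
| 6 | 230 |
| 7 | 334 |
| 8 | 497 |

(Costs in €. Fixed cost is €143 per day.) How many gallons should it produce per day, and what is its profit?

x = 5; profit = -€26

Tabulate TR − TC: x=0: -143; x=1: -136; x=2: -110; x=3: -72; x=4: -43; x=5: -26; x=6: -43; x=7: -92; x=8: -200.
Profit is maximized at x = 5. AVC there is 158/5 = €31.60 ≤ P, so producing beats shutting down (which would give -€143).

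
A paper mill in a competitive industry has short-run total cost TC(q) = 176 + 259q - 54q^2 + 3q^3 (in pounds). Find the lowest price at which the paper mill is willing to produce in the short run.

£16 per unit

The firm shuts down when price falls below the minimum of average variable cost. AVC = VC/q = 259 - 54q + 3q^2.
At the minimum of AVC, MC = AVC. MC = 259 - 108q + 9q^2; setting MC = AVC gives 6q^2 - 54q = 0, so q = 9. min AVC = 16.
The firm shuts down for any P below £16.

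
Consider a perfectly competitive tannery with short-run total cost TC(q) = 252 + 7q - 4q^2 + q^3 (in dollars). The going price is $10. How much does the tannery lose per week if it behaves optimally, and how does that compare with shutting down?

Profit = -$234 at q = 3

AVC = 7 - 4q + q^2; min AVC = $3 at q = 2. Since P = $10 ≥ min AVC, the firm produces.
With MC = 7 - 8q + 3q^2, P = MC on the upward-sloping part at q* = 3.
TR = 10·3 = 30. TC = 252 + 12 = 264. Profit = 30 − 264 = -$234.
Shutting down would mean losing the fixed cost of $252, so operating at a loss of $234 is better by $18.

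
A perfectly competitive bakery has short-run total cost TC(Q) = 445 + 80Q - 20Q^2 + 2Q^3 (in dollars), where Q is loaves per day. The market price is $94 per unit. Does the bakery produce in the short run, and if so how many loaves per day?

Produce at Q = 7

Strip out fixed cost: VC = 80Q - 20Q^2 + 2Q^3. Then AVC = 80 - 20Q + 2Q^2 and MC = 80 - 40Q + 6Q^2.
AVC hits its minimum where MC = AVC, at Q = 5, giving min AVC = 80 - 20·5 + 2·5^2 = $30.
Because $94 ≥ $30, revenue can cover variable cost; the firm operates.
P = MC gives -14 - 40Q + 6Q^2 = 0, with roots -1/3 and 7. Take the larger (rising MC): Q* = 7.
Check: AVC at Q = 7 is $38 ≤ P, so revenue covers variable cost.
Profit = P·Q − TC = 94·7 − 711 = -$53, a loss, but smaller than the $445 fixed cost the firm would lose by shutting down.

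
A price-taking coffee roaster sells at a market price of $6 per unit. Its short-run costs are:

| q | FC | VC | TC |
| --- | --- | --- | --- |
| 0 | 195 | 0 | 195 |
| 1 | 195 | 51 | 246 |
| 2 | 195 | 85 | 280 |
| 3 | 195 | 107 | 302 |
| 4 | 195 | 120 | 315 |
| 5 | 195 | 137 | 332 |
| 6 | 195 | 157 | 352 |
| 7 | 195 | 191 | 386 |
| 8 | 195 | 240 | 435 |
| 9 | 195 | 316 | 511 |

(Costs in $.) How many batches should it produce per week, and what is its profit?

q = 0 (shut down); profit = -$195

Compute π = P·q − TC at each output: q=0: -195; q=1: -240; q=2: -268; q=3: -284; q=4: -291; q=5: -302; q=6: -316; q=7: -344; q=8: -387; q=9: -457.
Profit is highest at q = 0. Equivalently, the lowest AVC in the table is 157/6 ≈ $26.17 at q = 6, and P = $6 falls below it — price never covers variable cost, so the firm shuts down and loses only its fixed cost.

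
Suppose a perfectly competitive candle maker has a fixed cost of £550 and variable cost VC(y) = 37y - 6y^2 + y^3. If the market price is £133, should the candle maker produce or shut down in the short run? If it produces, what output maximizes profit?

From TC, MC = TC'(y) = 37 - 12y + 3y^2 and AVC = VC/y = 37 - 6y + y^2.
AVC hits its minimum where MC = AVC, at y = 3, giving min AVC = 37 - 6·3 + 3^2 = £28.
Since P = £133 ≥ min AVC = £28, price covers variable cost and the firm should produce.
P = MC gives -96 - 12y + 3y^2 = 0, with roots -4 and 8. Take the larger (rising MC): y* = 8.
Check: AVC at y = 8 is £53 ≤ P, so revenue covers variable cost.
Profit = P·y − TC = 133·8 − 974 = £90.

Produce at y = 8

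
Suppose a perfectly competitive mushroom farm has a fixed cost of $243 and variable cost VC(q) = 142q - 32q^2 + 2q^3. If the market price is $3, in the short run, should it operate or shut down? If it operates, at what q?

Shut down

Strip out fixed cost: VC = 142q - 32q^2 + 2q^3. Then AVC = 142 - 32q + 2q^2 and MC = 142 - 64q + 6q^2.
AVC is minimized where dAVC/dq = -32 + 4q = 0, at q = 8; min AVC = 142 - 32·8 + 2·8^2 = $14.
P = $3 lies below min AVC = $14; no output level covers variable cost.
Shutting down limits the loss to fixed cost, $243.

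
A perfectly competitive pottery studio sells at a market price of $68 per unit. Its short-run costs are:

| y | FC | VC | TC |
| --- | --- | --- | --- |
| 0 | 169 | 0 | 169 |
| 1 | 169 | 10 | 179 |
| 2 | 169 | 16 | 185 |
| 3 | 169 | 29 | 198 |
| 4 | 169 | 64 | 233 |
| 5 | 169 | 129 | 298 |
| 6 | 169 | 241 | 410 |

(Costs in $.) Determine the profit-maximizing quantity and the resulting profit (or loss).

Compute π = P·y − TC at each output: y=0: -169; y=1: -111; y=2: -49; y=3: 6; y=4: 39; y=5: 42; y=6: -2.
Profit is maximized at y = 5. AVC there is 129/5 = $25.80 ≤ P, so producing beats shutting down (which would give -$169).

y = 5; profit = $42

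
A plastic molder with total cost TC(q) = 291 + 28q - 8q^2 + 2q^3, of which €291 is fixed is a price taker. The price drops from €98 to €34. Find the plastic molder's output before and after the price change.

Output falls from 5 to 3

MC = 28 - 16q + 6q^2; the shutdown threshold is min AVC = €20 (at q = 2).
With P = €98 above the shutdown price, P = MC gives q = 5.
At P = €34 ≥ min AVC, set P = MC: q = 3. The firm stays open but cuts output.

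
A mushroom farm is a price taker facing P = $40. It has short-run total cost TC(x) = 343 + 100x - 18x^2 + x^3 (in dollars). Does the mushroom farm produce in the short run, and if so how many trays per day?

Produce at x = 10

Variable cost is VC = 100x - 18x^2 + x^3, so AVC = VC/x = 100 - 18x + x^2 and MC = dTC/dx = 100 - 36x + 3x^2.
AVC is minimized where dAVC/dx = -18 + 2x = 0, at x = 9; min AVC = 100 - 18·9 + 9^2 = $19.
Since P = $40 ≥ min AVC = $19, price covers variable cost and the firm should produce.
P = MC gives 60 - 36x + 3x^2 = 0, with roots 2 and 10. Take the larger (rising MC): x* = 10.
Check: AVC at x = 10 is $20 ≤ P, so revenue covers variable cost.
Profit = P·x − TC = 40·10 − 543 = -$143, a loss, but smaller than the $343 fixed cost the firm would lose by shutting down.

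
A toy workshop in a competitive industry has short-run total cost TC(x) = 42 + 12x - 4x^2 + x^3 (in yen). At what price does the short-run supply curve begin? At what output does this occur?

The firm shuts down when price falls below the minimum of average variable cost. AVC = VC/x = 12 - 4x + x^2.
At the minimum of AVC, MC = AVC. MC = 12 - 8x + 3x^2; setting MC = AVC gives 2x^2 - 4x = 0, so x = 2. min AVC = 8.
So the shutdown price is ¥8.

¥8 per unit, at x = 2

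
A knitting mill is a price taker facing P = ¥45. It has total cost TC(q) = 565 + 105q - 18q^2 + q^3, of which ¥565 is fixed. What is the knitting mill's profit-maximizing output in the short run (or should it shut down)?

Produce at q = 10

From TC, MC = TC'(q) = 105 - 36q + 3q^2 and AVC = VC/q = 105 - 18q + q^2.
AVC hits its minimum where MC = AVC, at q = 9, giving min AVC = 105 - 18·9 + 9^2 = ¥24.
P = ¥45 exceeds min AVC = ¥24, so the firm stays open.
Solving P = MC: 60 - 36q + 3q^2 = 0 ⇒ q = 2 or 10. On the upward-sloping branch, q* = 10.
Check: AVC at q = 10 is ¥25 ≤ P, so revenue covers variable cost.
Profit = P·q − TC = 45·10 − 815 = -¥365, a loss, but smaller than the ¥565 fixed cost the firm would lose by shutting down.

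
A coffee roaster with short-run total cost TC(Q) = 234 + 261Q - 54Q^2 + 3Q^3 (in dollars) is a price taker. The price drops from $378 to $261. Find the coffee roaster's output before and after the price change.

MC = 261 - 108Q + 9Q^2; the shutdown threshold is min AVC = $18 (at Q = 9).
At P = $378 ≥ min AVC, set P = MC on the rising branch: Q = 13.
At P = $261 ≥ min AVC, set P = MC: Q = 12. The firm stays open but cuts output.

Output falls from 13 to 12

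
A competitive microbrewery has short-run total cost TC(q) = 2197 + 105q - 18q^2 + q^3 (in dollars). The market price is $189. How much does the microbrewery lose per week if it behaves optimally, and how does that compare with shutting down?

Profit = -$237 at q = 14

AVC = 105 - 18q + q^2 has its minimum $24 at q = 9; price $189 clears that bar, so the firm operates.
With MC = 105 - 36q + 3q^2, P = MC on the upward-sloping part at q* = 14.
TR = 189·14 = 2646. TC = 2197 + 686 = 2883. Profit = 2646 − 2883 = -$237.
Shutting down would mean losing the fixed cost of $2197, so operating at a loss of $237 is better by $1960.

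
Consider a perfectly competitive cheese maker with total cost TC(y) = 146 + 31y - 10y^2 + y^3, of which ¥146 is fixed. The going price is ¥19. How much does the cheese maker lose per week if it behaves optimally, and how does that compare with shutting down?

Profit = -¥74 at y = 6

AVC = 31 - 10y + y^2 has its minimum ¥6 at y = 5; price ¥19 clears that bar, so the firm operates.
MC = 31 - 20y + 3y^2. Setting P = MC and taking the root on the rising branch gives y* = 6.
TR = 19·6 = 114. TC = 146 + 42 = 188. Profit = 114 − 188 = -¥74.
By producing, the firm covers all variable cost plus ¥72 of fixed cost; shutting down would lose the full ¥146.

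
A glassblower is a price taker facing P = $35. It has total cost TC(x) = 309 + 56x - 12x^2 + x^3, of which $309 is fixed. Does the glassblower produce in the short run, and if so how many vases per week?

Variable cost is VC = 56x - 12x^2 + x^3, so AVC = VC/x = 56 - 12x + x^2 and MC = dTC/dx = 56 - 24x + 3x^2.
The AVC parabola has its vertex at x = 12/2 = 6, where AVC = 56 - 12·6 + 6^2 = $20.
Since P = $35 ≥ min AVC = $20, price covers variable cost and the firm should produce.
P = MC gives 21 - 24x + 3x^2 = 0, with roots 1 and 7. Take the larger (rising MC): x* = 7.
Check: AVC at x = 7 is $21 ≤ P, so revenue covers variable cost.
Profit = P·x − TC = 35·7 − 456 = -$211, a loss, but smaller than the $309 fixed cost the firm would lose by shutting down.

Produce at x = 7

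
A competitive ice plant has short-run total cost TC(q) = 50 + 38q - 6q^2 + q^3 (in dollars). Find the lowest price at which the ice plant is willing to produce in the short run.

$29 per unit

The firm shuts down when price falls below the minimum of average variable cost. AVC = VC/q = 38 - 6q + q^2.
dAVC/dq = -6 + 2q = 0 gives q = 3. min AVC = 38 - 6·3 + 3^2 = 29.
For P < $29 the firm produces nothing.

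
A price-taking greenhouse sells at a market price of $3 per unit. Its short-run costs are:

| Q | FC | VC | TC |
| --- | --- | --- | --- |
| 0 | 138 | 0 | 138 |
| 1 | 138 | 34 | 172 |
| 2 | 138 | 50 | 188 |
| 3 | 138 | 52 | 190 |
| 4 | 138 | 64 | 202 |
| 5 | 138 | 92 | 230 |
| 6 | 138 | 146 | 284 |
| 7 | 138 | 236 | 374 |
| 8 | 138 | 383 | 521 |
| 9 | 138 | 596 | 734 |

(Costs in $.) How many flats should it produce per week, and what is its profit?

Q = 0 (shut down); profit = -$138

Profit at each row (π = 3Q − TC): Q=0: -138; Q=1: -169; Q=2: -182; Q=3: -181; Q=4: -190; Q=5: -215; Q=6: -266; Q=7: -353; Q=8: -497; Q=9: -707.
Profit is highest at Q = 0. Equivalently, the lowest AVC in the table is 64/4 ≈ $16 at Q = 4, and P = $3 falls below it — price never covers variable cost, so the firm shuts down and loses only its fixed cost.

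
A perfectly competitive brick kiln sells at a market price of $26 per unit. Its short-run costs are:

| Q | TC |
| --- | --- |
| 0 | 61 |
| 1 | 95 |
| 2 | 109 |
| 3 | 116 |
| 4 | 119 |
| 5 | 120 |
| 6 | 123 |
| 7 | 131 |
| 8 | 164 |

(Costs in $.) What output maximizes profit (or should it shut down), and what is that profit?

Q = 7; profit = $51

Tabulate TR − TC: Q=0: -61; Q=1: -69; Q=2: -57; Q=3: -38; Q=4: -15; Q=5: 10; Q=6: 33; Q=7: 51; Q=8: 44.
Profit is maximized at Q = 7. AVC there is 70/7 = $10 ≤ P, so producing beats shutting down (which would give -$61).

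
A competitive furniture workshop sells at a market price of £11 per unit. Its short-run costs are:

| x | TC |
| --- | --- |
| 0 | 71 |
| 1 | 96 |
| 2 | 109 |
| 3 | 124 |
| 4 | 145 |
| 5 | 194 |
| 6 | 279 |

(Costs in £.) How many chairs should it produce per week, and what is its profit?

x = 0 (shut down); profit = -£71

Compute π = P·x − TC at each output: x=0: -71; x=1: -85; x=2: -87; x=3: -91; x=4: -101; x=5: -139; x=6: -213.
Profit is highest at x = 0. Equivalently, the lowest AVC in the table is 53/3 ≈ £17.67 at x = 3, and P = £11 falls below it — price never covers variable cost, so the firm shuts down and loses only its fixed cost.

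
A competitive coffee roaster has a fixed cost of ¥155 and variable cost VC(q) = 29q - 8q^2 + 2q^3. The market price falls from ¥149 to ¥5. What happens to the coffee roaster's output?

Output falls from 6 to 0 (the firm shuts down)

MC = 29 - 16q + 6q^2; the shutdown threshold is min AVC = ¥21 (at q = 2).
With P = ¥149 above the shutdown price, P = MC gives q = 6.
At P = ¥5 < min AVC = ¥21, price no longer covers variable cost at any output, so the firm shuts down: q = 0.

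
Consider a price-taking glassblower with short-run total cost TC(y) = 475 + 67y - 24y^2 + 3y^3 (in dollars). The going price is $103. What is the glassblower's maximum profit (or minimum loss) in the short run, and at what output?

AVC = 67 - 24y + 3y^2; min AVC = $19 at y = 4. Since P = $103 ≥ min AVC, the firm produces.
MC = 67 - 48y + 9y^2. Setting P = MC and taking the root on the rising branch gives y* = 6.
TR = 103·6 = 618. TC = 475 + 186 = 661. Profit = 618 − 661 = -$43.
By producing, the firm covers all variable cost plus $432 of fixed cost; shutting down would lose the full $475.

Profit = -$43 at y = 6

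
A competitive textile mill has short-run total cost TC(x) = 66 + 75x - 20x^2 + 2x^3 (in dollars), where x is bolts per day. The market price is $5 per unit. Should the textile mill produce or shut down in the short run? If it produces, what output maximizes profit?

Strip out fixed cost: VC = 75x - 20x^2 + 2x^3. Then AVC = 75 - 20x + 2x^2 and MC = 75 - 40x + 6x^2.
The AVC parabola has its vertex at x = 20/4 = 5, where AVC = 75 - 20·5 + 2·5^2 = $25.
Since P = $5 < min AVC = $25, price fails to cover variable cost at any output.
Best response: produce nothing and absorb the $66 fixed cost.

Shut down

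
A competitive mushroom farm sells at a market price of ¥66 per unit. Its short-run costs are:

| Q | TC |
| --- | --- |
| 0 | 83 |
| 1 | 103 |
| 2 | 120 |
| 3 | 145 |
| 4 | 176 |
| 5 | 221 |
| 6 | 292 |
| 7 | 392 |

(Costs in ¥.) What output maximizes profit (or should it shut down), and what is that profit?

Profit at each row (π = 66Q − TC): Q=0: -83; Q=1: -37; Q=2: 12; Q=3: 53; Q=4: 88; Q=5: 109; Q=6: 104; Q=7: 70.
Profit is maximized at Q = 5. AVC there is 138/5 = ¥27.60 ≤ P, so producing beats shutting down (which would give -¥83).

Q = 5; profit = ¥109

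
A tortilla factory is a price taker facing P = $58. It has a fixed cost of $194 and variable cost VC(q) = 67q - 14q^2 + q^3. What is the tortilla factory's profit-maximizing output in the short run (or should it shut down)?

From TC, MC = TC'(q) = 67 - 28q + 3q^2 and AVC = VC/q = 67 - 14q + q^2.
The AVC parabola has its vertex at q = 14/2 = 7, where AVC = 67 - 14·7 + 7^2 = $18.
P = $58 exceeds min AVC = $18, so the firm stays open.
Solving P = MC: 9 - 28q + 3q^2 = 0 ⇒ q = 1/3 or 9. On the upward-sloping branch, q* = 9.
Check: AVC at q = 9 is $22 ≤ P, so revenue covers variable cost.
Profit = P·q − TC = 58·9 − 392 = $130.

Produce at q = 9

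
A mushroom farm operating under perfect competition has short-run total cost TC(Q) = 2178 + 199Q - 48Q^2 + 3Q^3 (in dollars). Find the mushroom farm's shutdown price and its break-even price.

Shutdown price = min AVC. AVC = 199 - 48Q + 3Q^2, with vertex at Q = 8 and minimum $7.
ATC = 2178/Q + 199 - 48Q + 3Q^2. Setting dATC/dQ = −2178/Q^2 − 48 + 6Q = 0 gives Q = 11 (since 6·11^3 − 48·11^2 = 2178).
min ATC = 2178/11 + 199 − 48·11 + 3·11^2 = $232. That is the break-even price.
Between these two prices the firm operates at a loss; above $232 it earns a profit.

Shutdown price = $7; break-even price = $232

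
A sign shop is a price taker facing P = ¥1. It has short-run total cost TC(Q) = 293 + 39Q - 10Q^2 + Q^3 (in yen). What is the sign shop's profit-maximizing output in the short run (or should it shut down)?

Shut down

From TC, MC = TC'(Q) = 39 - 20Q + 3Q^2 and AVC = VC/Q = 39 - 10Q + Q^2.
The AVC parabola has its vertex at Q = 10/2 = 5, where AVC = 39 - 10·5 + 5^2 = ¥14.
With P < min AVC (¥1 < ¥14), every unit sold adds to the loss.
Best response: produce nothing and absorb the ¥293 fixed cost.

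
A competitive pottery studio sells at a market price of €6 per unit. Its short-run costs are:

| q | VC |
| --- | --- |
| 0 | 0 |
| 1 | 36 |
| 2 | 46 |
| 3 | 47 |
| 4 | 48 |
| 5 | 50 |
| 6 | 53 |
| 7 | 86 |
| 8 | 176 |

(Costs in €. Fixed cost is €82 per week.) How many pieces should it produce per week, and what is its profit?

Compute π = P·q − TC at each output: q=0: -82; q=1: -112; q=2: -116; q=3: -111; q=4: -106; q=5: -102; q=6: -99; q=7: -126; q=8: -210.
Profit is highest at q = 0. Equivalently, the lowest AVC in the table is 53/6 ≈ €8.83 at q = 6, and P = €6 falls below it — price never covers variable cost, so the firm shuts down and loses only its fixed cost.

q = 0 (shut down); profit = -€82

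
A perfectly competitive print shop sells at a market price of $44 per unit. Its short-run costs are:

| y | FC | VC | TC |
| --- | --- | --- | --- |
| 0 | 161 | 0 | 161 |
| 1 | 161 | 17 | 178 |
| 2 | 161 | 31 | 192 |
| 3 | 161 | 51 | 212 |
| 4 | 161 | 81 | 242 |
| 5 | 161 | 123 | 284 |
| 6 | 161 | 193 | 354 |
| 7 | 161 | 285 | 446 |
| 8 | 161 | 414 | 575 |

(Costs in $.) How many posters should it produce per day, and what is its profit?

y = 5; profit = -$64

Compute π = P·y − TC at each output: y=0: -161; y=1: -134; y=2: -104; y=3: -80; y=4: -66; y=5: -64; y=6: -90; y=7: -138; y=8: -223.
Profit is maximized at y = 5. AVC there is 123/5 = $24.60 ≤ P, so producing beats shutting down (which would give -$161).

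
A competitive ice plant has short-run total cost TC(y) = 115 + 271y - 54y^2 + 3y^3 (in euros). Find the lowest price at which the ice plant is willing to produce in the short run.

The shutdown price is the minimum of AVC. VC = 271y - 54y^2 + 3y^3, so AVC = 271 - 54y + 3y^2.
dAVC/dy = -54 + 6y = 0 gives y = 9. min AVC = 271 - 54·9 + 3·9^2 = 28.
So the shutdown price is €28.

€28 per unit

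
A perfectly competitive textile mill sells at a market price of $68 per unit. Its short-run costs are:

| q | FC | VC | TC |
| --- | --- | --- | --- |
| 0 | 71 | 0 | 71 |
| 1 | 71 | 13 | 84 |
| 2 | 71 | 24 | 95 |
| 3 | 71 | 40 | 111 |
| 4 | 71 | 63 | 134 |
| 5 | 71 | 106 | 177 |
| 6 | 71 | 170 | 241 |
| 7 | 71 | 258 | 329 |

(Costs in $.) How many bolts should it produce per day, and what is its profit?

Compute π = P·q − TC at each output: q=0: -71; q=1: -16; q=2: 41; q=3: 93; q=4: 138; q=5: 163; q=6: 167; q=7: 147.
Profit is maximized at q = 6. AVC there is 170/6 = $28.33 ≤ P, so producing beats shutting down (which would give -$71).

q = 6; profit = $167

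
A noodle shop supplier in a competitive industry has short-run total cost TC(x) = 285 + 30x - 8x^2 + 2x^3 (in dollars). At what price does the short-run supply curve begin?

$22 per unit

The firm shuts down when price falls below the minimum of average variable cost. AVC = VC/x = 30 - 8x + 2x^2.
dAVC/dx = -8 + 4x = 0 gives x = 2. min AVC = 30 - 8·2 + 2·2^2 = 22.
For P < $22 the firm produces nothing.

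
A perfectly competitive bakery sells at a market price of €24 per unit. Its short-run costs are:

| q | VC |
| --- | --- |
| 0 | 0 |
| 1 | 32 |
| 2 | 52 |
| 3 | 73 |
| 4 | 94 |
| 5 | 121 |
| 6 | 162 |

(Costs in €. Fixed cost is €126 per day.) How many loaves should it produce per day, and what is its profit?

Compute π = P·q − TC at each output: q=0: -126; q=1: -134; q=2: -130; q=3: -127; q=4: -124; q=5: -127; q=6: -144.
Profit is maximized at q = 4. AVC there is 94/4 = €23.50 ≤ P, so producing beats shutting down (which would give -€126).

q = 4; profit = -€124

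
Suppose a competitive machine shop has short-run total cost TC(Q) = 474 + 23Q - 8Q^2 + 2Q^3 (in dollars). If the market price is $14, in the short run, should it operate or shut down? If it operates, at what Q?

Shut down

Variable cost is VC = 23Q - 8Q^2 + 2Q^3, so AVC = VC/Q = 23 - 8Q + 2Q^2 and MC = dTC/dQ = 23 - 16Q + 6Q^2.
AVC hits its minimum where MC = AVC, at Q = 2, giving min AVC = 23 - 8·2 + 2·2^2 = $15.
With P < min AVC ($14 < $15), every unit sold adds to the loss.
Best response: produce nothing and absorb the $474 fixed cost.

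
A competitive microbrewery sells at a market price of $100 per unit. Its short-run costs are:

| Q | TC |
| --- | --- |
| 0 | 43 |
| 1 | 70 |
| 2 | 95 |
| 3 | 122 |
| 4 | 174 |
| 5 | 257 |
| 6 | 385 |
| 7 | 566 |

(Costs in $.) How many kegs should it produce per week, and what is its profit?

Tabulate TR − TC: Q=0: -43; Q=1: 30; Q=2: 105; Q=3: 178; Q=4: 226; Q=5: 243; Q=6: 215; Q=7: 134.
Profit is maximized at Q = 5. AVC there is 214/5 = $42.80 ≤ P, so producing beats shutting down (which would give -$43).

Q = 5; profit = $243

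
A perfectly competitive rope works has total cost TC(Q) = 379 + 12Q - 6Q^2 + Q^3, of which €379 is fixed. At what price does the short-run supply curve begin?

The shutdown price is the minimum of AVC. VC = 12Q - 6Q^2 + Q^3, so AVC = 12 - 6Q + Q^2.
dAVC/dQ = -6 + 2Q = 0 gives Q = 3. min AVC = 12 - 6·3 + 3^2 = 3.
For P < €3 the firm produces nothing.

€3 per unit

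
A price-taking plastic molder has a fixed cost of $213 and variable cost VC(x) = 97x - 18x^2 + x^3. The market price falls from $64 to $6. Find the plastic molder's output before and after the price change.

Output falls from 11 to 0 (the firm shuts down)

MC = 97 - 36x + 3x^2; the shutdown threshold is min AVC = $16 (at x = 9).
With P = $64 above the shutdown price, P = MC gives x = 11.
At P = $6 < min AVC = $16, price no longer covers variable cost at any output, so the firm shuts down: x = 0.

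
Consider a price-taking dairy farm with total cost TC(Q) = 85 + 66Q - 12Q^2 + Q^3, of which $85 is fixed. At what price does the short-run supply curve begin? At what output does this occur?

The shutdown price is the minimum of AVC. VC = 66Q - 12Q^2 + Q^3, so AVC = 66 - 12Q + Q^2.
dAVC/dQ = -12 + 2Q = 0 gives Q = 6. min AVC = 66 - 12·6 + 6^2 = 30.
The firm shuts down for any P below $30.

$30 per unit, at Q = 6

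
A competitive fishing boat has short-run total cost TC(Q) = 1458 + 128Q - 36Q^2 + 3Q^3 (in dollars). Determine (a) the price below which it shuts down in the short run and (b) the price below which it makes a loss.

AVC = 128 - 36Q + 3Q^2; minimized at Q = 6, giving min AVC = $20. That is the shutdown price.
ATC = 1458/Q + 128 - 36Q + 3Q^2. Setting dATC/dQ = −1458/Q^2 − 36 + 6Q = 0 gives Q = 9 (since 6·9^3 − 36·9^2 = 1458).
min ATC = 1458/9 + 128 − 36·9 + 3·9^2 = $209. That is the break-even price.
For $20 ≤ P < $209 the firm produces at a loss; below $20 it shuts down.

Shutdown price = $20; break-even price = $209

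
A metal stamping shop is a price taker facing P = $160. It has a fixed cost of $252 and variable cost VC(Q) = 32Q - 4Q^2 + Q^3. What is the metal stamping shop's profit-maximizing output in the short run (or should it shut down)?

Strip out fixed cost: VC = 32Q - 4Q^2 + Q^3. Then AVC = 32 - 4Q + Q^2 and MC = 32 - 8Q + 3Q^2.
The AVC parabola has its vertex at Q = 4/2 = 2, where AVC = 32 - 4·2 + 2^2 = $28.
Since P = $160 ≥ min AVC = $28, price covers variable cost and the firm should produce.
Set P = MC: 160 = 32 - 8Q + 3Q^2 → -128 - 8Q + 3Q^2 = 0. The roots are Q = -16/3 and Q = 8; the profit-maximizing output is on the rising part of MC, so Q* = 8.
Check: AVC at Q = 8 is $64 ≤ P, so revenue covers variable cost.
Profit = P·Q − TC = 160·8 − 764 = $516.

Produce at Q = 8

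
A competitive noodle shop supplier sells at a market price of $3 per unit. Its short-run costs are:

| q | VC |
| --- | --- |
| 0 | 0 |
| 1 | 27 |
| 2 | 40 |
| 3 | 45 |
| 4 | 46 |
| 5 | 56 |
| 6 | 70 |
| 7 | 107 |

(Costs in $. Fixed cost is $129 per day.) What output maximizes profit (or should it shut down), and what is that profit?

q = 0 (shut down); profit = -$129

Tabulate TR − TC: q=0: -129; q=1: -153; q=2: -163; q=3: -165; q=4: -163; q=5: -170; q=6: -181; q=7: -215.
Profit is highest at q = 0. Equivalently, the lowest AVC in the table is 56/5 ≈ $11.20 at q = 5, and P = $3 falls below it — price never covers variable cost, so the firm shuts down and loses only its fixed cost.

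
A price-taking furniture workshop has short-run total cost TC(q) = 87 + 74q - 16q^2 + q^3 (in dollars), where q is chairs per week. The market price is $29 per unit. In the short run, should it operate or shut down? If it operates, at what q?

Produce at q = 9

Strip out fixed cost: VC = 74q - 16q^2 + q^3. Then AVC = 74 - 16q + q^2 and MC = 74 - 32q + 3q^2.
AVC hits its minimum where MC = AVC, at q = 8, giving min AVC = 74 - 16·8 + 8^2 = $10.
P = $29 exceeds min AVC = $10, so the firm stays open.
P = MC gives 45 - 32q + 3q^2 = 0, with roots 5/3 and 9. Take the larger (rising MC): q* = 9.
Check: AVC at q = 9 is $11 ≤ P, so revenue covers variable cost.
Profit = P·q − TC = 29·9 − 186 = $75.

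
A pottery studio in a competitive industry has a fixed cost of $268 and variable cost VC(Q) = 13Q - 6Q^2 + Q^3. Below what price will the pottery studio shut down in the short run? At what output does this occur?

Short-run supply begins at min AVC. From VC = 13Q - 6Q^2 + Q^3, AVC = 13 - 6Q + Q^2.
At the minimum of AVC, MC = AVC. MC = 13 - 12Q + 3Q^2; setting MC = AVC gives 2Q^2 - 6Q = 0, so Q = 3. min AVC = 4.
The firm shuts down for any P below $4.

$4 per unit, at Q = 3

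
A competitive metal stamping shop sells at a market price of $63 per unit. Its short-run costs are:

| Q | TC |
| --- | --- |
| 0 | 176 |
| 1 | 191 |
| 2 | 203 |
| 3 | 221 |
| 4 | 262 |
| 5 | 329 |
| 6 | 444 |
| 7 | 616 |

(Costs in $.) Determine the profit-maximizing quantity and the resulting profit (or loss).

Q = 4; profit = -$10

Compute π = P·Q − TC at each output: Q=0: -176; Q=1: -128; Q=2: -77; Q=3: -32; Q=4: -10; Q=5: -14; Q=6: -66; Q=7: -175.
Profit is maximized at Q = 4. AVC there is 86/4 = $21.50 ≤ P, so producing beats shutting down (which would give -$176).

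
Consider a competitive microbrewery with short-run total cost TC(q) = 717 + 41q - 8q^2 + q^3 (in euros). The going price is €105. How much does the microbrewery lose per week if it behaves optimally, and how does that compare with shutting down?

AVC = 41 - 8q + q^2 has its minimum €25 at q = 4; price €105 clears that bar, so the firm operates.
MC = 41 - 16q + 3q^2. Setting P = MC and taking the root on the rising branch gives q* = 8.
TR = 105·8 = 840. TC = 717 + 328 = 1045. Profit = 840 − 1045 = -€205.
That loss of €205 beats the €717 the firm would lose by shutting down; producing recovers €512 of fixed cost.

Profit = -€205 at q = 8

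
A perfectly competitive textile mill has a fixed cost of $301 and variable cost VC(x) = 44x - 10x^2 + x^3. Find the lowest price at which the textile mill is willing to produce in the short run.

$19 per unit

The shutdown price is the minimum of AVC. VC = 44x - 10x^2 + x^3, so AVC = 44 - 10x + x^2.
At the minimum of AVC, MC = AVC. MC = 44 - 20x + 3x^2; setting MC = AVC gives 2x^2 - 10x = 0, so x = 5. min AVC = 19.
The firm shuts down for any P below $19.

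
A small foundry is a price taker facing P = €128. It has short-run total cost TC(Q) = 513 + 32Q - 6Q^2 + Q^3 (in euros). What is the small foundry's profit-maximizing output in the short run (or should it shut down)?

Produce at Q = 8

From TC, MC = TC'(Q) = 32 - 12Q + 3Q^2 and AVC = VC/Q = 32 - 6Q + Q^2.
AVC hits its minimum where MC = AVC, at Q = 3, giving min AVC = 32 - 6·3 + 3^2 = €23.
Because €128 ≥ €23, revenue can cover variable cost; the firm operates.
Set P = MC: 128 = 32 - 12Q + 3Q^2 → -96 - 12Q + 3Q^2 = 0. The roots are Q = -4 and Q = 8; the profit-maximizing output is on the rising part of MC, so Q* = 8.
Check: AVC at Q = 8 is €48 ≤ P, so revenue covers variable cost.
Profit = P·Q − TC = 128·8 − 897 = €127.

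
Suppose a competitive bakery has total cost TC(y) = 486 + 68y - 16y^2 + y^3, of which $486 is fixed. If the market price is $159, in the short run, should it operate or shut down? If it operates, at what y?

From TC, MC = TC'(y) = 68 - 32y + 3y^2 and AVC = VC/y = 68 - 16y + y^2.
The AVC parabola has its vertex at y = 16/2 = 8, where AVC = 68 - 16·8 + 8^2 = $4.
Since P = $159 ≥ min AVC = $4, price covers variable cost and the firm should produce.
P = MC gives -91 - 32y + 3y^2 = 0, with roots -7/3 and 13. Take the larger (rising MC): y* = 13.
Check: AVC at y = 13 is $29 ≤ P, so revenue covers variable cost.
Profit = P·y − TC = 159·13 − 863 = $1204.

Produce at y = 13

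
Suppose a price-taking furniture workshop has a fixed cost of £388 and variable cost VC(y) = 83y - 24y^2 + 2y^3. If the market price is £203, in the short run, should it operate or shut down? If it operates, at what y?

Strip out fixed cost: VC = 83y - 24y^2 + 2y^3. Then AVC = 83 - 24y + 2y^2 and MC = 83 - 48y + 6y^2.
AVC hits its minimum where MC = AVC, at y = 6, giving min AVC = 83 - 24·6 + 2·6^2 = £11.
Since P = £203 ≥ min AVC = £11, price covers variable cost and the firm should produce.
Set P = MC: 203 = 83 - 48y + 6y^2 → -120 - 48y + 6y^2 = 0. The roots are y = -2 and y = 10; the profit-maximizing output is on the rising part of MC, so y* = 10.
Check: AVC at y = 10 is £43 ≤ P, so revenue covers variable cost.
Profit = P·y − TC = 203·10 − 818 = £1212.

Produce at y = 10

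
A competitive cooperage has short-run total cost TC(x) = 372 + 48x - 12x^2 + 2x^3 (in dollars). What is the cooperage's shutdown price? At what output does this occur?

Short-run supply begins at min AVC. From VC = 48x - 12x^2 + 2x^3, AVC = 48 - 12x + 2x^2.
dAVC/dx = -12 + 4x = 0 gives x = 3. min AVC = 48 - 12·3 + 2·3^2 = 30.
So the shutdown price is $30.

$30 per unit, at x = 3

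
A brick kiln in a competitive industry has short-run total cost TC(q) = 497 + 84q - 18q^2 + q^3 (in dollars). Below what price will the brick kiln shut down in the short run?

$3 per unit

Short-run supply begins at min AVC. From VC = 84q - 18q^2 + q^3, AVC = 84 - 18q + q^2.
At the minimum of AVC, MC = AVC. MC = 84 - 36q + 3q^2; setting MC = AVC gives 2q^2 - 18q = 0, so q = 9. min AVC = 3.
The firm shuts down for any P below $3.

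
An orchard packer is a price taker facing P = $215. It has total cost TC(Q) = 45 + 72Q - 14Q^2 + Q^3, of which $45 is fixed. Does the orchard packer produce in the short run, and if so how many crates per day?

Produce at Q = 13

Variable cost is VC = 72Q - 14Q^2 + Q^3, so AVC = VC/Q = 72 - 14Q + Q^2 and MC = dTC/dQ = 72 - 28Q + 3Q^2.
AVC hits its minimum where MC = AVC, at Q = 7, giving min AVC = 72 - 14·7 + 7^2 = $23.
Since P = $215 ≥ min AVC = $23, price covers variable cost and the firm should produce.
Solving P = MC: -143 - 28Q + 3Q^2 = 0 ⇒ Q = -11/3 or 13. On the upward-sloping branch, Q* = 13.
Check: AVC at Q = 13 is $59 ≤ P, so revenue covers variable cost.
Profit = P·Q − TC = 215·13 − 812 = $1983.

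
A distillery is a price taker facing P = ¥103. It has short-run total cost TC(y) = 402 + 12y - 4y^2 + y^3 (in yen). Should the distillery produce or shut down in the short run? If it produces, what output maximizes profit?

Produce at y = 7

Strip out fixed cost: VC = 12y - 4y^2 + y^3. Then AVC = 12 - 4y + y^2 and MC = 12 - 8y + 3y^2.
The AVC parabola has its vertex at y = 4/2 = 2, where AVC = 12 - 4·2 + 2^2 = ¥8.
Since P = ¥103 ≥ min AVC = ¥8, price covers variable cost and the firm should produce.
P = MC gives -91 - 8y + 3y^2 = 0, with roots -13/3 and 7. Take the larger (rising MC): y* = 7.
Check: AVC at y = 7 is ¥33 ≤ P, so revenue covers variable cost.
Profit = P·y − TC = 103·7 − 633 = ¥88.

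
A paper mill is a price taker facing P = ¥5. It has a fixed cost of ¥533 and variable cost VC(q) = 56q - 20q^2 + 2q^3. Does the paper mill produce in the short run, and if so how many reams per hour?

Shut down

From TC, MC = TC'(q) = 56 - 40q + 6q^2 and AVC = VC/q = 56 - 20q + 2q^2.
AVC hits its minimum where MC = AVC, at q = 5, giving min AVC = 56 - 20·5 + 2·5^2 = ¥6.
With P < min AVC (¥5 < ¥6), every unit sold adds to the loss.
The firm minimizes its loss by shutting down and losing only its fixed cost of ¥533.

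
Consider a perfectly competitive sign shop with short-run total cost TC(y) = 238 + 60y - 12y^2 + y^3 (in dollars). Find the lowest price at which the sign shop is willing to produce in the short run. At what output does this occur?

The shutdown price is the minimum of AVC. VC = 60y - 12y^2 + y^3, so AVC = 60 - 12y + y^2.
dAVC/dy = -12 + 2y = 0 gives y = 6. min AVC = 60 - 12·6 + 6^2 = 24.
For P < $24 the firm produces nothing.

$24 per unit, at y = 6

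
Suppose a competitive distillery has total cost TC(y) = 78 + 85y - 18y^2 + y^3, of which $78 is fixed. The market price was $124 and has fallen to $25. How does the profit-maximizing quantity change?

AVC = 85 - 18y + y^2, minimized at y = 9 where min AVC = $4. MC = 85 - 36y + 3y^2.
At P = $124 ≥ min AVC, set P = MC on the rising branch: y = 13.
At P = $25 ≥ min AVC, set P = MC: y = 10. The firm stays open but cuts output.

Output falls from 13 to 10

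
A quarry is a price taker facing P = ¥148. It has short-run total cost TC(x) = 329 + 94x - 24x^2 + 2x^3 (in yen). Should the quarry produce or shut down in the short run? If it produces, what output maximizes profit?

Produce at x = 9

From TC, MC = TC'(x) = 94 - 48x + 6x^2 and AVC = VC/x = 94 - 24x + 2x^2.
AVC is minimized where dAVC/dx = -24 + 4x = 0, at x = 6; min AVC = 94 - 24·6 + 2·6^2 = ¥22.
P = ¥148 exceeds min AVC = ¥22, so the firm stays open.
Solving P = MC: -54 - 48x + 6x^2 = 0 ⇒ x = -1 or 9. On the upward-sloping branch, x* = 9.
Check: AVC at x = 9 is ¥40 ≤ P, so revenue covers variable cost.
Profit = P·x − TC = 148·9 − 689 = ¥643.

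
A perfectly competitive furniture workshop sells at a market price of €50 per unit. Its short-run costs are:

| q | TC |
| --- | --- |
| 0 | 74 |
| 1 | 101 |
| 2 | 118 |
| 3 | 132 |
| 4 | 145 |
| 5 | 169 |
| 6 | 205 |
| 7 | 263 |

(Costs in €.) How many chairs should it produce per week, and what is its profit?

q = 6; profit = €95

Tabulate TR − TC: q=0: -74; q=1: -51; q=2: -18; q=3: 18; q=4: 55; q=5: 81; q=6: 95; q=7: 87.
Profit is maximized at q = 6. AVC there is 131/6 = €21.83 ≤ P, so producing beats shutting down (which would give -€74).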